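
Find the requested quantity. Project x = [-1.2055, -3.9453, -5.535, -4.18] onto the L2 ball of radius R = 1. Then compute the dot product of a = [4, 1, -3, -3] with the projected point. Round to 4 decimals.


Step 1: Compute ||x|| (intermediates to 6 decimals).
||x|| = sqrt((-1.2055)^2 + (-3.9453)^2 + (-5.535)^2 + (-4.18)^2) = 8.070145
Step 2: Project.
Since ||x|| > R, scale = R/||x|| = 1/8.070145 = 0.123914, proj(x) = scale * x
proj(x) = [-0.149378, -0.488878, -0.685864, -0.517961]
Step 3: Dot product.
a^T * proj(x) = 4*(-0.149378) + 1*(-0.488878) - 3*(-0.685864) - 3*(-0.517961) = 2.5251


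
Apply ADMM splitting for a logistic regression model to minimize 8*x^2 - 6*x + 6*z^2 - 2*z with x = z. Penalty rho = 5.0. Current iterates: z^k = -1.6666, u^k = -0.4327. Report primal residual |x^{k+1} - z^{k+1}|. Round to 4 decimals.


ADMM iteration with rho = 5.0, z^k = -1.6666, u^k = -0.4327
Step 1: x-update.
Minimize 8*x^2 - 6*x + (5.0/2)*(x + 1.6666 - 0.4327)^2
FOC: (2*8 + 5.0)*x = 6 + 5.0*(-1.6666 + 0.4327)
x^{k+1} = -0.0081
Step 2: z-update.
Minimize 6*z^2 - 2*z + (5.0/2)*(-0.0081 - z - 0.4327)^2
FOC: (2*6 + 5.0)*z = 2 + 5.0*(-0.0081 - 0.4327)
z^{k+1} = -0.012
Step 3: u-update.
u^{k+1} = -0.4327 - 0.0081 + 0.012 = -0.4288
Step 4: Primal residual = |-0.0081 + 0.012| = 0.0039


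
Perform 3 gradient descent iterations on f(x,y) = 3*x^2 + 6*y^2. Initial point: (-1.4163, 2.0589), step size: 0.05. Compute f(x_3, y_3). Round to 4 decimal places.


Gradient descent on f(x,y) = 3*x^2 + 6*y^2.
Starting point: (-1.4163, 2.0589), alpha = 0.05
Step 1: grad_x = 2*3*-1.4163 = -8.4978, grad_y = 2*6*2.0589 = 24.7068
  x_1 = -1.4163 - 0.05*-8.4978 = -0.9914
  y_1 = 2.0589 - 0.05*24.7068 = 0.8236
Step 2: grad_x = 2*3*-0.9914 = -5.9485, grad_y = 2*6*0.8236 = 9.8827
  x_2 = -0.9914 - 0.05*-5.9485 = -0.694
  y_2 = 0.8236 - 0.05*9.8827 = 0.3294
Step 3: grad_x = 2*3*-0.694 = -4.1639, grad_y = 2*6*0.3294 = 3.9531
  x_3 = -0.694 - 0.05*-4.1639 = -0.4858
  y_3 = 0.3294 - 0.05*3.9531 = 0.1318
f(-0.4858, 0.1318) = 3*(-0.4858)^2 + 6*0.1318^2 = 0.8122


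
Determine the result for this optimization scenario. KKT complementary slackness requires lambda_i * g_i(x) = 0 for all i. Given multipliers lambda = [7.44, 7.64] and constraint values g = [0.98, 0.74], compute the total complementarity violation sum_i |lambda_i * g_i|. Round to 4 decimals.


KKT complementary slackness check:
lambda_1 * g_1 = 7.44 * 0.98 = 7.2912
lambda_2 * g_2 = 7.64 * 0.74 = 5.6536
Total violation = 7.2912 + 5.6536 = 12.9448


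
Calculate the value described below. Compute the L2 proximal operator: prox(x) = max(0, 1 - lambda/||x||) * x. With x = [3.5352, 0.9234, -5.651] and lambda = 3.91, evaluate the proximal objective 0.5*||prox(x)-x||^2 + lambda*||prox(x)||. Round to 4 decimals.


Step 1: Compute ||x||.
||x|| = 6.7293
Step 2: Compute scaling factor.
scale = max(0, 1 - 3.91/6.7293) = 0.419
Step 3: prox(x) = [1.4811, 0.3869, -2.3676]
||prox(x)|| = 2.8193
Step 4: Proximal objective.
0.5*||prox-x||^2 = 7.6441
lambda*||prox|| = 11.0235
Total = 18.6677


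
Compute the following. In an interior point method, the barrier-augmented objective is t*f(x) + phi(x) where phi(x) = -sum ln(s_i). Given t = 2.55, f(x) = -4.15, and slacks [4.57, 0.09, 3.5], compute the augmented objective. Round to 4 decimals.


Step 1: Compute log-barrier.
ln values: [1.5195, -2.4079, 1.2528]
phi = -(1.5195 - 2.4079 + 1.2528) = -0.3643
Step 2: Compute augmented objective.
t*f(x) = 2.55*-4.15 = -10.5825
Total = -10.5825 - 0.3643 = -10.9468


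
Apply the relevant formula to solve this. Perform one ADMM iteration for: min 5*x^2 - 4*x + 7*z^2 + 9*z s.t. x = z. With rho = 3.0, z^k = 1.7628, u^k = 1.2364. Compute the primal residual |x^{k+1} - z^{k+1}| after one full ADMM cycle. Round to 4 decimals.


ADMM iteration with rho = 3.0, z^k = 1.7628, u^k = 1.2364
Step 1: x-update.
Minimize 5*x^2 - 4*x + (3.0/2)*(x - 1.7628 + 1.2364)^2
FOC: (2*5 + 3.0)*x = 4 + 3.0*(1.7628 - 1.2364)
x^{k+1} = 0.4292
Step 2: z-update.
Minimize 7*z^2 + 9*z + (3.0/2)*(0.4292 - z + 1.2364)^2
FOC: (2*7 + 3.0)*z = -9 + 3.0*(0.4292 + 1.2364)
z^{k+1} = -0.2355
Step 3: u-update.
u^{k+1} = 1.2364 + 0.4292 + 0.2355 = 1.9011
Step 4: Primal residual = |0.4292 + 0.2355| = 0.6647


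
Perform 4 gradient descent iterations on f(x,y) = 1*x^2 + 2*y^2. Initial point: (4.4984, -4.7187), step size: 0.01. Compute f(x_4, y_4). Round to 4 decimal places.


Gradient descent on f(x,y) = 1*x^2 + 2*y^2.
Starting point: (4.4984, -4.7187), alpha = 0.01
Step 1: grad_x = 2*1*4.4984 = 8.9968, grad_y = 2*2*-4.7187 = -18.8748
  x_1 = 4.4984 - 0.01*8.9968 = 4.4084
  y_1 = -4.7187 - 0.01*-18.8748 = -4.53
Step 2: grad_x = 2*1*4.4084 = 8.8169, grad_y = 2*2*-4.53 = -18.1198
  x_2 = 4.4084 - 0.01*8.8169 = 4.3203
  y_2 = -4.53 - 0.01*-18.1198 = -4.3488
Step 3: grad_x = 2*1*4.3203 = 8.6405, grad_y = 2*2*-4.3488 = -17.395
  x_3 = 4.3203 - 0.01*8.6405 = 4.2339
  y_3 = -4.3488 - 0.01*-17.395 = -4.1748
Step 4: grad_x = 2*1*4.2339 = 8.4677, grad_y = 2*2*-4.1748 = -16.6992
  x_4 = 4.2339 - 0.01*8.4677 = 4.1492
  y_4 = -4.1748 - 0.01*-16.6992 = -4.0078
f(4.1492, -4.0078) = 1*4.1492^2 + 2*(-4.0078)^2 = 49.3408


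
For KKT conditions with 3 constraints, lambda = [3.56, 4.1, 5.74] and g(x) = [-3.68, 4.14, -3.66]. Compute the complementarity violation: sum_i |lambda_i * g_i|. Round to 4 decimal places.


KKT complementary slackness check:
lambda_1 * g_1 = 3.56 * -3.68 = -13.1008
lambda_2 * g_2 = 4.1 * 4.14 = 16.974
lambda_3 * g_3 = 5.74 * -3.66 = -21.0084
Total violation = 13.1008 + 16.974 + 21.0084 = 51.0832


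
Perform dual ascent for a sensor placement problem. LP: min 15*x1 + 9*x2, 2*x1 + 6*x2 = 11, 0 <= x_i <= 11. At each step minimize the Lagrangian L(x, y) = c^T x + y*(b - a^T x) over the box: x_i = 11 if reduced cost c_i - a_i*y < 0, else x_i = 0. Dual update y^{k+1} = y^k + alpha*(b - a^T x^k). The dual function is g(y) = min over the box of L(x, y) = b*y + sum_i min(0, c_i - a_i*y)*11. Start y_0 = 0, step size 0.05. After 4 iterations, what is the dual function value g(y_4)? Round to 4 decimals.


Dual ascent for LP: min 15*x1 + 9*x2, 2*x1 + 6*x2 = 11, 0 <= x_i <= 11
Step 1: y^k = 0.0, reduced costs: (15.0, 9.0)
  x^k = (0.0, 0.0), subgradient = b - a^T x = 11.0
  y^{k+1} = 0.0 + 0.05*11.0 = 0.55
Step 2: y^k = 0.55, reduced costs: (13.9, 5.7)
  x^k = (0.0, 0.0), subgradient = b - a^T x = 11.0
  y^{k+1} = 0.55 + 0.05*11.0 = 1.1
Step 3: y^k = 1.1, reduced costs: (12.8, 2.4)
  x^k = (0.0, 0.0), subgradient = b - a^T x = 11.0
  y^{k+1} = 1.1 + 0.05*11.0 = 1.65
Step 4: y^k = 1.65, reduced costs: (11.7, -0.9)
  x^k = (0.0, 11.0), subgradient = b - a^T x = -55.0
  y^{k+1} = 1.65 + 0.05*-55.0 = -1.1
Dual objective at y_4 = -1.1: reduced costs (17.2, 15.6), box minimizer x = (0.0, 0.0)
g(y_4) = b*y + (c1 - a1*y)*x1 + (c2 - a2*y)*x2 = 11*(-1.1) + 17.2*0.0 + 15.6*0.0 = -12.1 + 0.0 + 0.0 = -12.1


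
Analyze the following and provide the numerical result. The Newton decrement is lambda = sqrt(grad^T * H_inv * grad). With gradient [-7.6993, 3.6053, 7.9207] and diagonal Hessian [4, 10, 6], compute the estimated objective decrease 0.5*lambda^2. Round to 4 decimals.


Step 1: H is diagonal, so H^(-1) * g = [-1.9248, 0.3605, 1.3201].
Step 2: g^T H^(-1) g = sum_i g_i^2 / H_ii
  = (-7.6993)^2/4 + (3.6053)^2/10 + (7.9207)^2/6
  = 14.8198 + 1.2998 + 10.4562 = 26.5759
Step 3: Objective decrease = 0.5 * g^T H^(-1) g = 13.2879


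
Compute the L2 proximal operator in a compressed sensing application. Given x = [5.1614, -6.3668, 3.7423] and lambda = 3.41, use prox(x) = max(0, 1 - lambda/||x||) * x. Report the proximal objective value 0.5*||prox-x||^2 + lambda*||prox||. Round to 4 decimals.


Step 1: Compute ||x||.
||x|| = 9.0101
Step 2: Compute scaling factor.
scale = max(0, 1 - 3.41/9.0101) = 0.6215
Step 3: prox(x) = [3.208, -3.9572, 2.326]
||prox(x)|| = 5.6001
Step 4: Proximal objective.
0.5*||prox-x||^2 = 5.8141
lambda*||prox|| = 19.0963
Total = 24.9102


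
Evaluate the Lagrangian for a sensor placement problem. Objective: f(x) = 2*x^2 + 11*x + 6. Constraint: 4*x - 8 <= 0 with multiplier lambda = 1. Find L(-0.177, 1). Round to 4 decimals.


Step 1: Evaluate f(x).
f(-0.177) = 2*(-0.177)^2 + 11*(-0.177) + 6 = 4.1157
Step 2: Evaluate g(x).
g(-0.177) = 4*-0.177 - 8 = -8.708
Step 3: Compute Lagrangian.
L = 4.1157 + 1*-8.708 = -4.5923


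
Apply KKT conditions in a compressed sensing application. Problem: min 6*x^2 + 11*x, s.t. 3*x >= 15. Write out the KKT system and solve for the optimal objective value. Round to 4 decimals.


Step 1: Try lambda = 0 (constraint inactive).
x_unc = -11/(2*6) = -0.9167
Check: 3*-0.9167 = -2.7501 < 15 -- violated!
Step 2: Constraint must be active: 3*x = 15
x* = 15/3 = 5.0
lambda = (2*6*5.0 + 11)/3 = 23.6667
Step 3: Compute optimal value.
f(x*) = 6*5.0^2 + 11*5.0 = 205.0


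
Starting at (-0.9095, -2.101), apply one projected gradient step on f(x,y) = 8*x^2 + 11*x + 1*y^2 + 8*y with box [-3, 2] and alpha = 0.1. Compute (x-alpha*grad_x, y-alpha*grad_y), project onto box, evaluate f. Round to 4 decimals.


Step 1: Compute gradient at (-0.9095, -2.101).
grad_x = 2*8*-0.9095 + 11 = -3.552
grad_y = 2*1*-2.101 + 8 = 3.798
Step 2: Gradient step.
x_raw = -0.9095 - 0.1*-3.552 = -0.5543
y_raw = -2.101 - 0.1*3.798 = -2.4808
Step 3: Project onto [-3, 2].
x_proj = clip(-0.5543) = -0.5543
y_proj = clip(-2.4808) = -2.4808
Step 4: Evaluate f.
f(-0.5543, -2.4808) = -17.3313


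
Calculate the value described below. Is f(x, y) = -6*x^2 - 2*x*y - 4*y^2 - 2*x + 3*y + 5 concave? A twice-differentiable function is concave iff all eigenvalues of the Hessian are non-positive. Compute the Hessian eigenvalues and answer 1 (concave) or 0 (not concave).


The Hessian of f(x,y) = -6*x^2 - 2*x*y - 4*y^2 - 2*x + 3*y + 5 is:
H = [[-12, -2], [-2, -8]]
Trace = -12 - 8 = -20
Determinant = -12*-8 - (-2)^2 = 92
Discriminant = (-20)^2 - 4*92 = 32.0
Eigenvalues: lambda_1 = -12.8284, lambda_2 = -7.1716
The function is concave.

1


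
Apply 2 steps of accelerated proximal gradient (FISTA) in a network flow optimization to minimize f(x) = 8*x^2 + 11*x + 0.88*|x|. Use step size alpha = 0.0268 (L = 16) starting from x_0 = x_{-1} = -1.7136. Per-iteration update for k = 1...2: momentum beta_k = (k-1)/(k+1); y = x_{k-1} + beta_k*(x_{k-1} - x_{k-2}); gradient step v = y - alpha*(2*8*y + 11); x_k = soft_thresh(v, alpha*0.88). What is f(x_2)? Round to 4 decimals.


FISTA on f(x) = 8*x^2 + 11*x + 0.88*|x|
L = 16, alpha = 0.0268
Iteration 1: beta = 0.0, y = -1.7136 + 0.0*(-1.7136 + 1.7136) = -1.7136
  grad(y) = -16.4176, v = y - alpha*grad = -1.2736
  prox(v) = soft_thresh(-1.2736, 0.0236) = -1.25
Iteration 2: beta = 0.3333, y = -1.25 + 0.3333*(-1.25 + 1.7136) = -1.0955
  grad(y) = -6.528, v = y - alpha*grad = -0.9205
  prox(v) = soft_thresh(-0.9205, 0.0236) = -0.897
f(x_2) = 8*(-0.897)^2 + 11*(-0.897) + 0.88*|-0.897| = -2.6409


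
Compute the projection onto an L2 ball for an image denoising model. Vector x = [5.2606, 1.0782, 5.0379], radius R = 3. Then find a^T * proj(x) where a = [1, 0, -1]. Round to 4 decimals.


Step 1: Compute ||x|| (intermediates to 6 decimals).
||x|| = sqrt(5.2606^2 + 1.0782^2 + 5.0379^2) = 7.36321
Step 2: Project.
Since ||x|| > R, scale = R/||x|| = 3/7.36321 = 0.407431, proj(x) = scale * x
proj(x) = [2.143332, 0.439292, 2.052597]
Step 3: Dot product.
a^T * proj(x) = 1*2.143332 + 0*0.439292 - 1*2.052597 = 0.0907


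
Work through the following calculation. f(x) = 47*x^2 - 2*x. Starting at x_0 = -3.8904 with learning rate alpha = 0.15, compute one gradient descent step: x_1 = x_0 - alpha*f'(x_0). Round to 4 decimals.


We compute the gradient at x_0 and apply the update.
f'(x) = 94*x - 2
f'(-3.8904) = 94*-3.8904 - 2 = -367.6976
x_1 = -3.8904 - 0.15*-367.6976 = 51.2642


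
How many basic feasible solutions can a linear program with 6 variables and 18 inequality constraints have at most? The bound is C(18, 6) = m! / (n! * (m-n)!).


Each vertex corresponds to some choice of n active constraints out of m, so the number of vertices is at most C(m, n) = m! / (n!(m-n)!).
m = 18, n = 6
Numerator: 18 * 17 * 16 * 15 * 14 * 13
Denominator: 6! = 720
C(18, 6) = 18564


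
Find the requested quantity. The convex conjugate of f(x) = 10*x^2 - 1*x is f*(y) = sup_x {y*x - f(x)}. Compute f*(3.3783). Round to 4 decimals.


f*(y) = sup_x {y*x - a*x^2 - b*x} = sup_x {(y-b)*x - a*x^2}
FOC: (y - b) - 2a*x = 0 => x* = (y - b)/(2a)
x* = (3.3783 + 1)/(2*10) = 0.2189
f*(3.3783) = (y-b)^2/(4a) = (3.3783 + 1)^2/(4*10)
= 19.1695/40 = 0.4792


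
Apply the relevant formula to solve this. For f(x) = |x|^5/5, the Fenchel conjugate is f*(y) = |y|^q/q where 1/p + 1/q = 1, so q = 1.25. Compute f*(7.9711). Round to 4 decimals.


The conjugate exponent q satisfies 1/p + 1/q = 1.
p = 5, so q = 5/(5 - 1) = 1.25
|y|^q = 7.9711^1.25 = 13.3936
f*(7.9711) = 13.3936 / 1.25 = 10.7149


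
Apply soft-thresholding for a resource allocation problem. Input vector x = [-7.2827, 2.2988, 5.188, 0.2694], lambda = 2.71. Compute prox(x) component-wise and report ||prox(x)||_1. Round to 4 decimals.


Soft-thresholding with lambda = 2.71:
prox(-7.2827) = sign(-7.2827)*max(|-7.2827| - 2.71, 0) = -4.5727
prox(2.2988) = sign(2.2988)*max(|2.2988| - 2.71, 0) = 0.0
prox(5.188) = sign(5.188)*max(|5.188| - 2.71, 0) = 2.478
prox(0.2694) = sign(0.2694)*max(|0.2694| - 2.71, 0) = 0.0
prox(x) = [-4.5727, 0.0, 2.478, 0.0]
||prox(x)||_1 = 4.5727 + 0.0 + 2.478 + 0.0 = 7.0507


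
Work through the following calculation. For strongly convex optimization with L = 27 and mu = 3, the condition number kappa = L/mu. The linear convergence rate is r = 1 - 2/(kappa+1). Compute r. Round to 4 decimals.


Step 1: Compute the condition number.
kappa = L/mu = 27/3 = 9.0
Step 2: Compute the convergence rate.
r = 1 - 2/(kappa + 1) = 1 - 2*mu/(L + mu) = (L - mu)/(L + mu) = 24/30 = 0.8


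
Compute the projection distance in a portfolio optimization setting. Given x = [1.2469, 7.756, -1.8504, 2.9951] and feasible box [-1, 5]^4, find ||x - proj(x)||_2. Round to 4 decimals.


Project each component onto [-1, 5].
clip(1.2469) = 1.2469, clip(7.756) = 5.0, clip(-1.8504) = -1.0, clip(2.9951) = 2.9951
Projection = [1.2469, 5.0, -1.0, 2.9951]
Squared diffs: [0.0, 7.5955, 0.7232, 0.0]
Distance = sqrt(8.3187) = 2.8842


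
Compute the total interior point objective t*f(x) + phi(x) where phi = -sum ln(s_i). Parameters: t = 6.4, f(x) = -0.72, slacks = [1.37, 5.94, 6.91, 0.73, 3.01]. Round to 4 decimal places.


Step 1: Compute log-barrier.
ln values: [0.3148, 1.7817, 1.933, -0.3147, 1.1019]
phi = -(0.3148 + 1.7817 + 1.933 - 0.3147 + 1.1019) = -4.8167
Step 2: Compute augmented objective.
t*f(x) = 6.4*-0.72 = -4.608
Total = -4.608 - 4.8167 = -9.4247


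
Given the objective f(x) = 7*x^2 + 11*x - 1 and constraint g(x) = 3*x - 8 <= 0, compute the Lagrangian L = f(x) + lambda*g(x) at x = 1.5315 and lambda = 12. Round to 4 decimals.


Step 1: Evaluate f(x).
f(1.5315) = 7*1.5315^2 + 11*1.5315 - 1 = 32.2649
Step 2: Evaluate g(x).
g(1.5315) = 3*1.5315 - 8 = -3.4055
Step 3: Compute Lagrangian.
L = 32.2649 + 12*-3.4055 = -8.6011


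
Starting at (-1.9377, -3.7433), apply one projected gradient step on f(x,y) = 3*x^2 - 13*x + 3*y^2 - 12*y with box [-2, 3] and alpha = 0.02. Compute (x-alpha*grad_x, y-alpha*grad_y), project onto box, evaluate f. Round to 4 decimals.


Step 1: Compute gradient at (-1.9377, -3.7433).
grad_x = 2*3*-1.9377 - 13 = -24.6262
grad_y = 2*3*-3.7433 - 12 = -34.4598
Step 2: Gradient step.
x_raw = -1.9377 - 0.02*-24.6262 = -1.4452
y_raw = -3.7433 - 0.02*-34.4598 = -3.0541
Step 3: Project onto [-2, 3].
x_proj = clip(-1.4452) = -1.4452
y_proj = clip(-3.0541) = -2.0
Step 4: Evaluate f.
f(-1.4452, -2.0) = 61.0529


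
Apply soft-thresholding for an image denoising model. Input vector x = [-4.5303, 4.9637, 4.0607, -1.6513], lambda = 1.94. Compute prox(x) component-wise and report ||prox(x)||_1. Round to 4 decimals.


Soft-thresholding with lambda = 1.94:
prox(-4.5303) = sign(-4.5303)*max(|-4.5303| - 1.94, 0) = -2.5903
prox(4.9637) = sign(4.9637)*max(|4.9637| - 1.94, 0) = 3.0237
prox(4.0607) = sign(4.0607)*max(|4.0607| - 1.94, 0) = 2.1207
prox(-1.6513) = sign(-1.6513)*max(|-1.6513| - 1.94, 0) = 0.0
prox(x) = [-2.5903, 3.0237, 2.1207, 0.0]
||prox(x)||_1 = 2.5903 + 3.0237 + 2.1207 + 0.0 = 7.7347


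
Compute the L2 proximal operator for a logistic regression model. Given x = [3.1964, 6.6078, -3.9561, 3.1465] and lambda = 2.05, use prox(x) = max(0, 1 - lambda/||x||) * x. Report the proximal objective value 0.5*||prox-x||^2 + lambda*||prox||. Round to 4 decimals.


Step 1: Compute ||x||.
||x|| = 8.9124
Step 2: Compute scaling factor.
scale = max(0, 1 - 2.05/8.9124) = 0.77
Step 3: prox(x) = [2.4612, 5.0879, -3.0461, 2.4228]
||prox(x)|| = 6.8624
Step 4: Proximal objective.
0.5*||prox-x||^2 = 2.1013
lambda*||prox|| = 14.0679
Total = 16.1692


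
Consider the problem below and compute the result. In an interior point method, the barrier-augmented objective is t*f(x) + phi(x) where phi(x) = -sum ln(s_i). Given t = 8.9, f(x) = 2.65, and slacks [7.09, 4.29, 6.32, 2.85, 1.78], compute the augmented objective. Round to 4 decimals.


Step 1: Compute log-barrier.
ln values: [1.9587, 1.4563, 1.8437, 1.0473, 0.5766]
phi = -(1.9587 + 1.4563 + 1.8437 + 1.0473 + 0.5766) = -6.8826
Step 2: Compute augmented objective.
t*f(x) = 8.9*2.65 = 23.585
Total = 23.585 - 6.8826 = 16.7024


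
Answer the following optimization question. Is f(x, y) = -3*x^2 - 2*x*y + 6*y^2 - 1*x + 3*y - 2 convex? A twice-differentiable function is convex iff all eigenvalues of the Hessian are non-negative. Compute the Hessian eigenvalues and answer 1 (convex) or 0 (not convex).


The Hessian of f(x,y) = -3*x^2 - 2*x*y + 6*y^2 - 1*x + 3*y - 2 is:
H = [[-6, -2], [-2, 12]]
Trace = -6 + 12 = 6
Determinant = -6*12 - (-2)^2 = -76
Discriminant = (6)^2 - 4*-76 = 340.0
Eigenvalues: lambda_1 = -6.2195, lambda_2 = 12.2195
The function is not convex.

0


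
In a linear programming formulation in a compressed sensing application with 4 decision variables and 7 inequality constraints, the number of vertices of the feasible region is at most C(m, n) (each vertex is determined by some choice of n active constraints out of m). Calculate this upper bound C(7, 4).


Each vertex corresponds to some choice of n active constraints out of m, so the number of vertices is at most C(m, n) = m! / (n!(m-n)!).
m = 7, n = 4
Numerator: 7 * 6 * 5 * 4
Denominator: 4! = 24
C(7, 4) = 35


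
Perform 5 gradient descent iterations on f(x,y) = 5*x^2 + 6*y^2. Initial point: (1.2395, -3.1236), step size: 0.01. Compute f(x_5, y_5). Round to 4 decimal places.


Gradient descent on f(x,y) = 5*x^2 + 6*y^2.
Starting point: (1.2395, -3.1236), alpha = 0.01
Step 1: grad_x = 2*5*1.2395 = 12.395, grad_y = 2*6*-3.1236 = -37.4832
  x_1 = 1.2395 - 0.01*12.395 = 1.1156
  y_1 = -3.1236 - 0.01*-37.4832 = -2.7488
Step 2: grad_x = 2*5*1.1156 = 11.1555, grad_y = 2*6*-2.7488 = -32.9852
  x_2 = 1.1156 - 0.01*11.1555 = 1.004
  y_2 = -2.7488 - 0.01*-32.9852 = -2.4189
Step 3: grad_x = 2*5*1.004 = 10.04, grad_y = 2*6*-2.4189 = -29.027
  x_3 = 1.004 - 0.01*10.04 = 0.9036
  y_3 = -2.4189 - 0.01*-29.027 = -2.1286
Step 4: grad_x = 2*5*0.9036 = 9.036, grad_y = 2*6*-2.1286 = -25.5438
  x_4 = 0.9036 - 0.01*9.036 = 0.8132
  y_4 = -2.1286 - 0.01*-25.5438 = -1.8732
Step 5: grad_x = 2*5*0.8132 = 8.1324, grad_y = 2*6*-1.8732 = -22.4785
  x_5 = 0.8132 - 0.01*8.1324 = 0.7319
  y_5 = -1.8732 - 0.01*-22.4785 = -1.6484
f(0.7319, -1.6484) = 5*0.7319^2 + 6*(-1.6484)^2 = 18.9823


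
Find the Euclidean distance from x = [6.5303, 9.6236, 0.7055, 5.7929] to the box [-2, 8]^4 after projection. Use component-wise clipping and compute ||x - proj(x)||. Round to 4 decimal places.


Project each component onto [-2, 8].
clip(6.5303) = 6.5303, clip(9.6236) = 8.0, clip(0.7055) = 0.7055, clip(5.7929) = 5.7929
Projection = [6.5303, 8.0, 0.7055, 5.7929]
Squared diffs: [0.0, 2.6361, 0.0, 0.0]
Distance = sqrt(2.6361) = 1.6236


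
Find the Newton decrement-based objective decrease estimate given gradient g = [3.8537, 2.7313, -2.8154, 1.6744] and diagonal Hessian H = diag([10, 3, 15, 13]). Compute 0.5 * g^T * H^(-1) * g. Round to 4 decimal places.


Step 1: H is diagonal, so H^(-1) * g = [0.3854, 0.9104, -0.1877, 0.1288].
Step 2: g^T H^(-1) g = sum_i g_i^2 / H_ii
  = (3.8537)^2/10 + (2.7313)^2/3 + (-2.8154)^2/15 + (1.6744)^2/13
  = 1.4851 + 2.4867 + 0.5284 + 0.2157 = 4.7159
Step 3: Objective decrease = 0.5 * g^T H^(-1) g = 2.3579


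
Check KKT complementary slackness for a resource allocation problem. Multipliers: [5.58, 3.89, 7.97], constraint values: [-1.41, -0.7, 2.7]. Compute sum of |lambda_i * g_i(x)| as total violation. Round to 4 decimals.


KKT complementary slackness check:
lambda_1 * g_1 = 5.58 * -1.41 = -7.8678
lambda_2 * g_2 = 3.89 * -0.7 = -2.723
lambda_3 * g_3 = 7.97 * 2.7 = 21.519
Total violation = 7.8678 + 2.723 + 21.519 = 32.1098


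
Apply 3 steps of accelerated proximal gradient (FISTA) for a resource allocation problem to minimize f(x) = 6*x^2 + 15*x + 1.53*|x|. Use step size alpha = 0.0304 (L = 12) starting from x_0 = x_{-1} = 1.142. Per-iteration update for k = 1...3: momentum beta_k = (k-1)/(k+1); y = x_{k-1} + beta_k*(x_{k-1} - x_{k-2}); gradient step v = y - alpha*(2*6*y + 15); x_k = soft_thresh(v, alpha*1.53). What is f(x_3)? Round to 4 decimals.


FISTA on f(x) = 6*x^2 + 15*x + 1.53*|x|
L = 12, alpha = 0.0304
Iteration 1: beta = 0.0, y = 1.142 + 0.0*(1.142 - 1.142) = 1.142
  grad(y) = 28.704, v = y - alpha*grad = 0.2694
  prox(v) = soft_thresh(0.2694, 0.0465) = 0.2229
Iteration 2: beta = 0.3333, y = 0.2229 + 0.3333*(0.2229 - 1.142) = -0.0835
  grad(y) = 13.9982, v = y - alpha*grad = -0.509
  prox(v) = soft_thresh(-0.509, 0.0465) = -0.4625
Iteration 3: beta = 0.5, y = -0.4625 + 0.5*(-0.4625 - 0.2229) = -0.8052
  grad(y) = 5.3374, v = y - alpha*grad = -0.9675
  prox(v) = soft_thresh(-0.9675, 0.0465) = -0.921
f(x_3) = 6*(-0.921)^2 + 15*(-0.921) + 1.53*|-0.921| = -7.3163


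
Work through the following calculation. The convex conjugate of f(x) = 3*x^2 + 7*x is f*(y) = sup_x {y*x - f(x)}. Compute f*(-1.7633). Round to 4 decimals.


f*(y) = sup_x {y*x - a*x^2 - b*x} = sup_x {(y-b)*x - a*x^2}
FOC: (y - b) - 2a*x = 0 => x* = (y - b)/(2a)
x* = (-1.7633 - 7)/(2*3) = -1.4606
f*(-1.7633) = (y-b)^2/(4a) = (-1.7633 - 7)^2/(4*3)
= 76.7954/12 = 6.3996


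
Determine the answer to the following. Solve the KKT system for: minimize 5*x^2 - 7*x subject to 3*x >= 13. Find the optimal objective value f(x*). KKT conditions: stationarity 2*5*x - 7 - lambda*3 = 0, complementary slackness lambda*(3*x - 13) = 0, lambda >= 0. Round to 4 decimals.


Step 1: Try lambda = 0 (constraint inactive).
x_unc = 7/(2*5) = 0.7
Check: 3*0.7 = 2.1 < 13 -- violated!
Step 2: Constraint must be active: 3*x = 13
x* = 13/3 = 4.3333 (rounded; the exact value 13/3 is used below)
lambda = (2*5*(13/3) - 7)/3 = 12.1111
Step 3: Compute optimal value.
f(x*) = 5*(13/3)^2 - 7*(13/3) = 63.5556


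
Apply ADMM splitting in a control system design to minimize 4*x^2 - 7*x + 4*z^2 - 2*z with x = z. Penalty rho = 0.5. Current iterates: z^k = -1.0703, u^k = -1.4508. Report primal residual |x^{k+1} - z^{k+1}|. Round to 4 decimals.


ADMM iteration with rho = 0.5, z^k = -1.0703, u^k = -1.4508
Step 1: x-update.
Minimize 4*x^2 - 7*x + (0.5/2)*(x + 1.0703 - 1.4508)^2
FOC: (2*4 + 0.5)*x = 7 + 0.5*(-1.0703 + 1.4508)
x^{k+1} = 0.8459
Step 2: z-update.
Minimize 4*z^2 - 2*z + (0.5/2)*(0.8459 - z - 1.4508)^2
FOC: (2*4 + 0.5)*z = 2 + 0.5*(0.8459 - 1.4508)
z^{k+1} = 0.1997
Step 3: u-update.
u^{k+1} = -1.4508 + 0.8459 - 0.1997 = -0.8046
Step 4: Primal residual = |0.8459 - 0.1997| = 0.6462


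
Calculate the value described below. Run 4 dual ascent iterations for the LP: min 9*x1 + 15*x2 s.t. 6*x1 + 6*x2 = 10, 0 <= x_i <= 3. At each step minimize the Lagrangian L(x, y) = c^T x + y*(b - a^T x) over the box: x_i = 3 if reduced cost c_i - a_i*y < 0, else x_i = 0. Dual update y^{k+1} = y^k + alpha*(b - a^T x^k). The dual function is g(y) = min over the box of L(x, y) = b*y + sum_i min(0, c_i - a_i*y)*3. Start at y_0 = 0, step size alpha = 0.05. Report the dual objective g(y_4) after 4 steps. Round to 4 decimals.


Dual ascent for LP: min 9*x1 + 15*x2, 6*x1 + 6*x2 = 10, 0 <= x_i <= 3
Step 1: y^k = 0.0, reduced costs: (9.0, 15.0)
  x^k = (0.0, 0.0), subgradient = b - a^T x = 10.0
  y^{k+1} = 0.0 + 0.05*10.0 = 0.5
Step 2: y^k = 0.5, reduced costs: (6.0, 12.0)
  x^k = (0.0, 0.0), subgradient = b - a^T x = 10.0
  y^{k+1} = 0.5 + 0.05*10.0 = 1.0
Step 3: y^k = 1.0, reduced costs: (3.0, 9.0)
  x^k = (0.0, 0.0), subgradient = b - a^T x = 10.0
  y^{k+1} = 1.0 + 0.05*10.0 = 1.5
Step 4: y^k = 1.5, reduced costs: (0.0, 6.0)
  x^k = (0.0, 0.0), subgradient = b - a^T x = 10.0
  y^{k+1} = 1.5 + 0.05*10.0 = 2.0
Dual objective at y_4 = 2.0: reduced costs (-3.0, 3.0), box minimizer x = (3.0, 0.0)
g(y_4) = b*y + (c1 - a1*y)*x1 + (c2 - a2*y)*x2 = 10*2.0 + (-3.0)*3.0 + 3.0*0.0 = 20.0 - 9.0 + 0.0 = 11.0


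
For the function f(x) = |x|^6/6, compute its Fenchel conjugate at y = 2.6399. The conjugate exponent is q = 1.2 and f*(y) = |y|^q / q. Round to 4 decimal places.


The conjugate exponent q satisfies 1/p + 1/q = 1.
p = 6, so q = 6/(6 - 1) = 1.2
|y|^q = 2.6399^1.2 = 3.2056
f*(2.6399) = 3.2056 / 1.2 = 2.6713


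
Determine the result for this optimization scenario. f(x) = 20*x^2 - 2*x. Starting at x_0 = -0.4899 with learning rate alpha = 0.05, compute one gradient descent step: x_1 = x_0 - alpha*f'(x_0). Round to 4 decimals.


We compute the gradient at x_0 and apply the update.
f'(x) = 40*x - 2
f'(-0.4899) = 40*-0.4899 - 2 = -21.596
x_1 = -0.4899 - 0.05*-21.596 = 0.5899


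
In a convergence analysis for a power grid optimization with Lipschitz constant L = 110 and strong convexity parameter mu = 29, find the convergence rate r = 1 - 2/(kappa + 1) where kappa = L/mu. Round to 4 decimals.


Step 1: Compute the condition number.
kappa = L/mu = 110/29 = 3.7931
Step 2: Compute the convergence rate.
r = 1 - 2/(kappa + 1) = 1 - 2*mu/(L + mu) = (L - mu)/(L + mu) = 81/139 = 0.5827


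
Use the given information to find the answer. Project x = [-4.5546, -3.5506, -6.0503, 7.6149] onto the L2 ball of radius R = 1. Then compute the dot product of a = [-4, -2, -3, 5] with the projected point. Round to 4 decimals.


Step 1: Compute ||x|| (intermediates to 6 decimals).
||x|| = sqrt((-4.5546)^2 + (-3.5506)^2 + (-6.0503)^2 + 7.6149^2) = 11.311232
Step 2: Project.
Since ||x|| > R, scale = R/||x|| = 1/11.311232 = 0.088408, proj(x) = scale * x
proj(x) = [-0.402663, -0.313901, -0.534895, 0.673218]
Step 3: Dot product.
a^T * proj(x) = -4*(-0.402663) - 2*(-0.313901) - 3*(-0.534895) + 5*0.673218 = 7.2092


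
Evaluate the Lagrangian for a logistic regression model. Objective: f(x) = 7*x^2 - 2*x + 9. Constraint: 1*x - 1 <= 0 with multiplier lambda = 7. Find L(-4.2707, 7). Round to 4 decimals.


Step 1: Evaluate f(x).
f(-4.2707) = 7*(-4.2707)^2 - 2*(-4.2707) + 9 = 145.2135
Step 2: Evaluate g(x).
g(-4.2707) = 1*-4.2707 - 1 = -5.2707
Step 3: Compute Lagrangian.
L = 145.2135 + 7*-5.2707 = 108.3186


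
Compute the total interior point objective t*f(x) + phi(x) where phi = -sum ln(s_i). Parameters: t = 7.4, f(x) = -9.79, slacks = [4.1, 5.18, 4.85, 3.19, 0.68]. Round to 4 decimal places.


Step 1: Compute log-barrier.
ln values: [1.411, 1.6448, 1.579, 1.16, -0.3857]
phi = -(1.411 + 1.6448 + 1.579 + 1.16 - 0.3857) = -5.4091
Step 2: Compute augmented objective.
t*f(x) = 7.4*-9.79 = -72.446
Total = -72.446 - 5.4091 = -77.8551


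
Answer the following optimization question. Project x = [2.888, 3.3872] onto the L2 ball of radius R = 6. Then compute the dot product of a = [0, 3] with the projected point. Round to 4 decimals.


Step 1: Compute ||x|| (intermediates to 6 decimals).
||x|| = sqrt(2.888^2 + 3.3872^2) = 4.451255
Step 2: Project.
Since ||x|| <= R, proj = x (no scaling needed).
proj(x) = [2.888, 3.3872]
Step 3: Dot product.
a^T * proj(x) = 0*2.888 + 3*3.3872 = 10.1616


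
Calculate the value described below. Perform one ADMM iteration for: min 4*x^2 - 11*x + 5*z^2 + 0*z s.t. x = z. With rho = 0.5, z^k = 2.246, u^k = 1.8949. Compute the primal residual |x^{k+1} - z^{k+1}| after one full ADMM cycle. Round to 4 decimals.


ADMM iteration with rho = 0.5, z^k = 2.246, u^k = 1.8949
Step 1: x-update.
Minimize 4*x^2 - 11*x + (0.5/2)*(x - 2.246 + 1.8949)^2
FOC: (2*4 + 0.5)*x = 11 + 0.5*(2.246 - 1.8949)
x^{k+1} = 1.3148
Step 2: z-update.
Minimize 5*z^2 + 0*z + (0.5/2)*(1.3148 - z + 1.8949)^2
FOC: (2*5 + 0.5)*z = 0 + 0.5*(1.3148 + 1.8949)
z^{k+1} = 0.1528
Step 3: u-update.
u^{k+1} = 1.8949 + 1.3148 - 0.1528 = 3.0568
Step 4: Primal residual = |1.3148 - 0.1528| = 1.1619


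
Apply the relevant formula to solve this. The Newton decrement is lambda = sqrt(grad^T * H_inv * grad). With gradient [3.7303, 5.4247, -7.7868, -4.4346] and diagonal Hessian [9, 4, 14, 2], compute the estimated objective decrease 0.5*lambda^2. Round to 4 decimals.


Step 1: H is diagonal, so H^(-1) * g = [0.4145, 1.3562, -0.5562, -2.2173].
Step 2: g^T H^(-1) g = sum_i g_i^2 / H_ii
  = (3.7303)^2/9 + (5.4247)^2/4 + (-7.7868)^2/14 + (-4.4346)^2/2
  = 1.5461 + 7.3568 + 4.331 + 9.8328 = 23.0668
Step 3: Objective decrease = 0.5 * g^T H^(-1) g = 11.5334


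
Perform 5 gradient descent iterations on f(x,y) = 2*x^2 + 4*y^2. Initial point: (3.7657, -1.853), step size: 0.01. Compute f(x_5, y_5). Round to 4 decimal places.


Gradient descent on f(x,y) = 2*x^2 + 4*y^2.
Starting point: (3.7657, -1.853), alpha = 0.01
Step 1: grad_x = 2*2*3.7657 = 15.0628, grad_y = 2*4*-1.853 = -14.824
  x_1 = 3.7657 - 0.01*15.0628 = 3.6151
  y_1 = -1.853 - 0.01*-14.824 = -1.7048
Step 2: grad_x = 2*2*3.6151 = 14.4603, grad_y = 2*4*-1.7048 = -13.6381
  x_2 = 3.6151 - 0.01*14.4603 = 3.4705
  y_2 = -1.7048 - 0.01*-13.6381 = -1.5684
Step 3: grad_x = 2*2*3.4705 = 13.8819, grad_y = 2*4*-1.5684 = -12.547
  x_3 = 3.4705 - 0.01*13.8819 = 3.3317
  y_3 = -1.5684 - 0.01*-12.547 = -1.4429
Step 4: grad_x = 2*2*3.3317 = 13.3266, grad_y = 2*4*-1.4429 = -11.5433
  x_4 = 3.3317 - 0.01*13.3266 = 3.1984
  y_4 = -1.4429 - 0.01*-11.5433 = -1.3275
Step 5: grad_x = 2*2*3.1984 = 12.7935, grad_y = 2*4*-1.3275 = -10.6198
  x_5 = 3.1984 - 0.01*12.7935 = 3.0704
  y_5 = -1.3275 - 0.01*-10.6198 = -1.2213
f(3.0704, -1.2213) = 2*3.0704^2 + 4*(-1.2213)^2 = 24.8214


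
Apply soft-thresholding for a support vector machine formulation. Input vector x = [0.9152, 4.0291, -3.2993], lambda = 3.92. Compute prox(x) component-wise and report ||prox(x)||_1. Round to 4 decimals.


Soft-thresholding with lambda = 3.92:
prox(0.9152) = sign(0.9152)*max(|0.9152| - 3.92, 0) = 0.0
prox(4.0291) = sign(4.0291)*max(|4.0291| - 3.92, 0) = 0.1091
prox(-3.2993) = sign(-3.2993)*max(|-3.2993| - 3.92, 0) = 0.0
prox(x) = [0.0, 0.1091, 0.0]
||prox(x)||_1 = 0.0 + 0.1091 + 0.0 = 0.1091


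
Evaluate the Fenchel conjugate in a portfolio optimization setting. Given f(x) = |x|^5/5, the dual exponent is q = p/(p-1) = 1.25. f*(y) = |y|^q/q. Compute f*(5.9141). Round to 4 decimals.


The conjugate exponent q satisfies 1/p + 1/q = 1.
p = 5, so q = 5/(5 - 1) = 1.25
|y|^q = 5.9141^1.25 = 9.2228
f*(5.9141) = 9.2228 / 1.25 = 7.3782


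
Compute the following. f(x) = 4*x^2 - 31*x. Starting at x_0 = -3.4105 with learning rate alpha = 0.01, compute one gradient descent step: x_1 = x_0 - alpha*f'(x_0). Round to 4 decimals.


We compute the gradient at x_0 and apply the update.
f'(x) = 8*x - 31
f'(-3.4105) = 8*-3.4105 - 31 = -58.284
x_1 = -3.4105 - 0.01*-58.284 = -2.8277


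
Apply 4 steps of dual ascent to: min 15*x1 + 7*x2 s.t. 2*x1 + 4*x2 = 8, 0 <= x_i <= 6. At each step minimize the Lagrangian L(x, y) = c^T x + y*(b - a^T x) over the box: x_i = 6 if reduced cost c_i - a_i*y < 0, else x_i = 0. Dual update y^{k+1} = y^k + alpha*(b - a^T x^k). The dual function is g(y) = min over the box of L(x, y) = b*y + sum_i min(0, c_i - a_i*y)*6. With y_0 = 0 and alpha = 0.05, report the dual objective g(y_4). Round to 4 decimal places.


Dual ascent for LP: min 15*x1 + 7*x2, 2*x1 + 4*x2 = 8, 0 <= x_i <= 6
Step 1: y^k = 0.0, reduced costs: (15.0, 7.0)
  x^k = (0.0, 0.0), subgradient = b - a^T x = 8.0
  y^{k+1} = 0.0 + 0.05*8.0 = 0.4
Step 2: y^k = 0.4, reduced costs: (14.2, 5.4)
  x^k = (0.0, 0.0), subgradient = b - a^T x = 8.0
  y^{k+1} = 0.4 + 0.05*8.0 = 0.8
Step 3: y^k = 0.8, reduced costs: (13.4, 3.8)
  x^k = (0.0, 0.0), subgradient = b - a^T x = 8.0
  y^{k+1} = 0.8 + 0.05*8.0 = 1.2
Step 4: y^k = 1.2, reduced costs: (12.6, 2.2)
  x^k = (0.0, 0.0), subgradient = b - a^T x = 8.0
  y^{k+1} = 1.2 + 0.05*8.0 = 1.6
Dual objective at y_4 = 1.6: reduced costs (11.8, 0.6), box minimizer x = (0.0, 0.0)
g(y_4) = b*y + (c1 - a1*y)*x1 + (c2 - a2*y)*x2 = 8*1.6 + 11.8*0.0 + 0.6*0.0 = 12.8 + 0.0 + 0.0 = 12.8


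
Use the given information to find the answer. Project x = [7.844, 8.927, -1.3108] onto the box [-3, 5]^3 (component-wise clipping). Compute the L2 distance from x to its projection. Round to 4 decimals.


Project each component onto [-3, 5].
clip(7.844) = 5.0, clip(8.927) = 5.0, clip(-1.3108) = -1.3108
Projection = [5.0, 5.0, -1.3108]
Squared diffs: [8.0883, 15.4213, 0.0]
Distance = sqrt(23.5096) = 4.8487


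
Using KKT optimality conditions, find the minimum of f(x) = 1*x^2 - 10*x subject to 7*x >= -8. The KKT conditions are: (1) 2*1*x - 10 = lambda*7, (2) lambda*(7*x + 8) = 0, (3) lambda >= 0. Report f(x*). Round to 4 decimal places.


Step 1: Try lambda = 0 (constraint inactive).
Stationarity: 2*1*x - 10 = 0
x* = 10/(2*1) = 5.0
Check constraint: 7*5.0 = 35.0 >= -8 -- satisfied.
Step 2: Compute optimal value.
f(x*) = 1*5.0^2 - 10*5.0 = -25.0


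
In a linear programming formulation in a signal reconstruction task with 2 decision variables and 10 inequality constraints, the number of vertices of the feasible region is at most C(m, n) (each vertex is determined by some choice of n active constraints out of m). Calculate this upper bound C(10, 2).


Each vertex corresponds to some choice of n active constraints out of m, so the number of vertices is at most C(m, n) = m! / (n!(m-n)!).
m = 10, n = 2
Numerator: 10 * 9
Denominator: 2! = 2
C(10, 2) = 45


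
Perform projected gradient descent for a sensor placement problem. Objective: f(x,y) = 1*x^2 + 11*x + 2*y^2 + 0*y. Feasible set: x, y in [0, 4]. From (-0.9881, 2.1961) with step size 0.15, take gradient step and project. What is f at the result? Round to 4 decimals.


Step 1: Compute gradient at (-0.9881, 2.1961).
grad_x = 2*1*-0.9881 + 11 = 9.0238
grad_y = 2*2*2.1961 + 0 = 8.7844
Step 2: Gradient step.
x_raw = -0.9881 - 0.15*9.0238 = -2.3417
y_raw = 2.1961 - 0.15*8.7844 = 0.8784
Step 3: Project onto [0, 4].
x_proj = clip(-2.3417) = 0.0
y_proj = clip(0.8784) = 0.8784
Step 4: Evaluate f.
f(0.0, 0.8784) = 1.5433


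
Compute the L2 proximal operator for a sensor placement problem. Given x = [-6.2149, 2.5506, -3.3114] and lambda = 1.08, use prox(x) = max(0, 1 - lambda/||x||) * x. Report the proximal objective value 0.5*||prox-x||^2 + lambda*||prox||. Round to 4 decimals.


Step 1: Compute ||x||.
||x|| = 7.4897
Step 2: Compute scaling factor.
scale = max(0, 1 - 1.08/7.4897) = 0.8558
Step 3: prox(x) = [-5.3187, 2.1828, -2.8339]
||prox(x)|| = 6.4097
Step 4: Proximal objective.
0.5*||prox-x||^2 = 0.5832
lambda*||prox|| = 6.9225
Total = 7.5057


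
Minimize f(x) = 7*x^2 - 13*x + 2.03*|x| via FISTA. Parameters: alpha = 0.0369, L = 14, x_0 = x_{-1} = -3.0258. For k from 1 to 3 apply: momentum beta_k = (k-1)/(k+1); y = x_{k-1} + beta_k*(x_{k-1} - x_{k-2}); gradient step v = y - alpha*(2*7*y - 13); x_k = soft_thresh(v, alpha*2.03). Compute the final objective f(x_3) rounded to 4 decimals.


FISTA on f(x) = 7*x^2 - 13*x + 2.03*|x|
L = 14, alpha = 0.0369
Iteration 1: beta = 0.0, y = -3.0258 + 0.0*(-3.0258 + 3.0258) = -3.0258
  grad(y) = -55.3612, v = y - alpha*grad = -0.983
  prox(v) = soft_thresh(-0.983, 0.0749) = -0.9081
Iteration 2: beta = 0.3333, y = -0.9081 + 0.3333*(-0.9081 + 3.0258) = -0.2022
  grad(y) = -15.8301, v = y - alpha*grad = 0.382
  prox(v) = soft_thresh(0.382, 0.0749) = 0.3071
Iteration 3: beta = 0.5, y = 0.3071 + 0.5*(0.3071 + 0.9081) = 0.9146
  grad(y) = -0.195, v = y - alpha*grad = 0.9218
  prox(v) = soft_thresh(0.9218, 0.0749) = 0.8469
f(x_3) = 7*0.8469^2 - 13*0.8469 + 2.03*|0.8469| = -4.2698


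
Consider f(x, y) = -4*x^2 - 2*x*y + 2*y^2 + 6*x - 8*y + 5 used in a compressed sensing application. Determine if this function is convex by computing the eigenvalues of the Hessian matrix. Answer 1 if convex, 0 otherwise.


The Hessian of f(x,y) = -4*x^2 - 2*x*y + 2*y^2 + 6*x - 8*y + 5 is:
H = [[-8, -2], [-2, 4]]
Trace = -8 + 4 = -4
Determinant = -8*4 - (-2)^2 = -36
Discriminant = (-4)^2 - 4*-36 = 160.0
Eigenvalues: lambda_1 = -8.3246, lambda_2 = 4.3246
The function is not convex.

0


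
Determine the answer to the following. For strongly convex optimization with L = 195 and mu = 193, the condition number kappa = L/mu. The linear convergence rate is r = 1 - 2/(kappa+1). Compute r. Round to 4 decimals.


Step 1: Compute the condition number.
kappa = L/mu = 195/193 = 1.0104
Step 2: Compute the convergence rate.
r = 1 - 2/(kappa + 1) = 1 - 2*mu/(L + mu) = (L - mu)/(L + mu) = 2/388 = 0.0052


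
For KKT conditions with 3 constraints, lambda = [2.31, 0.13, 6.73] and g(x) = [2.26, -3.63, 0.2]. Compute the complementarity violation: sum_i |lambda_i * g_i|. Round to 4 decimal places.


KKT complementary slackness check:
lambda_1 * g_1 = 2.31 * 2.26 = 5.2206
lambda_2 * g_2 = 0.13 * -3.63 = -0.4719
lambda_3 * g_3 = 6.73 * 0.2 = 1.346
Total violation = 5.2206 + 0.4719 + 1.346 = 7.0385


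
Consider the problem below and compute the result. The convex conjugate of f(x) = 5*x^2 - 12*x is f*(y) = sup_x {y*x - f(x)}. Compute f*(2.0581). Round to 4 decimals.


f*(y) = sup_x {y*x - a*x^2 - b*x} = sup_x {(y-b)*x - a*x^2}
FOC: (y - b) - 2a*x = 0 => x* = (y - b)/(2a)
x* = (2.0581 + 12)/(2*5) = 1.4058
f*(2.0581) = (y-b)^2/(4a) = (2.0581 + 12)^2/(4*5)
= 197.6302/20 = 9.8815


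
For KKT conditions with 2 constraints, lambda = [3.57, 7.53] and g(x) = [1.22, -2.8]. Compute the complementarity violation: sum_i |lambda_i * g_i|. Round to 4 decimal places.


KKT complementary slackness check:
lambda_1 * g_1 = 3.57 * 1.22 = 4.3554
lambda_2 * g_2 = 7.53 * -2.8 = -21.084
Total violation = 4.3554 + 21.084 = 25.4394


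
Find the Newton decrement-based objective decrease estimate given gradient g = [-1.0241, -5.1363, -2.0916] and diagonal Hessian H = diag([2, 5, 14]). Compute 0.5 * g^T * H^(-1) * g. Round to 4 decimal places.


Step 1: H is diagonal, so H^(-1) * g = [-0.5121, -1.0273, -0.1494].
Step 2: g^T H^(-1) g = sum_i g_i^2 / H_ii
  = (-1.0241)^2/2 + (-5.1363)^2/5 + (-2.0916)^2/14
  = 0.5244 + 5.2763 + 0.3125 = 6.1132
Step 3: Objective decrease = 0.5 * g^T H^(-1) g = 3.0566


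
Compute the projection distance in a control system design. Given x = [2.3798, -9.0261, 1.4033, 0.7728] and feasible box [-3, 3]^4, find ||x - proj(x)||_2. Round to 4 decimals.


Project each component onto [-3, 3].
clip(2.3798) = 2.3798, clip(-9.0261) = -3.0, clip(1.4033) = 1.4033, clip(0.7728) = 0.7728
Projection = [2.3798, -3.0, 1.4033, 0.7728]
Squared diffs: [0.0, 36.3139, 0.0, 0.0]
Distance = sqrt(36.3139) = 6.0261


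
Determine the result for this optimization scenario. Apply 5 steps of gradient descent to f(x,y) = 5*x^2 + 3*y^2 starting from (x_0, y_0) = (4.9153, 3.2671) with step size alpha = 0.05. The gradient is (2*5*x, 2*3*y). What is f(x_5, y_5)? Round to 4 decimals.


Gradient descent on f(x,y) = 5*x^2 + 3*y^2.
Starting point: (4.9153, 3.2671), alpha = 0.05
Step 1: grad_x = 2*5*4.9153 = 49.153, grad_y = 2*3*3.2671 = 19.6026
  x_1 = 4.9153 - 0.05*49.153 = 2.4577
  y_1 = 3.2671 - 0.05*19.6026 = 2.287
Step 2: grad_x = 2*5*2.4577 = 24.5765, grad_y = 2*3*2.287 = 13.7218
  x_2 = 2.4577 - 0.05*24.5765 = 1.2288
  y_2 = 2.287 - 0.05*13.7218 = 1.6009
Step 3: grad_x = 2*5*1.2288 = 12.2883, grad_y = 2*3*1.6009 = 9.6053
  x_3 = 1.2288 - 0.05*12.2883 = 0.6144
  y_3 = 1.6009 - 0.05*9.6053 = 1.1206
Step 4: grad_x = 2*5*0.6144 = 6.1441, grad_y = 2*3*1.1206 = 6.7237
  x_4 = 0.6144 - 0.05*6.1441 = 0.3072
  y_4 = 1.1206 - 0.05*6.7237 = 0.7844
Step 5: grad_x = 2*5*0.3072 = 3.0721, grad_y = 2*3*0.7844 = 4.7066
  x_5 = 0.3072 - 0.05*3.0721 = 0.1536
  y_5 = 0.7844 - 0.05*4.7066 = 0.5491
f(0.1536, 0.5491) = 5*0.1536^2 + 3*0.5491^2 = 1.0225
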